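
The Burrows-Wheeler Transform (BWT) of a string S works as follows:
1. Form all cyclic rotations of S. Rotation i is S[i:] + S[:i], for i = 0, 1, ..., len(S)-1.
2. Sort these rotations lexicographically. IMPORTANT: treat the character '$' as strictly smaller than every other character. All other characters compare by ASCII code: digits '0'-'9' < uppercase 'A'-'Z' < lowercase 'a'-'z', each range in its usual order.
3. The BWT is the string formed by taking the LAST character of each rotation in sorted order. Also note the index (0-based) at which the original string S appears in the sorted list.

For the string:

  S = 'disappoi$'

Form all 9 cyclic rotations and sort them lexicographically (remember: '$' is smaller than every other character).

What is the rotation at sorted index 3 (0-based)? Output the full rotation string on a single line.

All 9 rotations (rotation i = S[i:]+S[:i]):
  rot[0] = disappoi$
  rot[1] = isappoi$d
  rot[2] = sappoi$di
  rot[3] = appoi$dis
  rot[4] = ppoi$disa
  rot[5] = poi$disap
  rot[6] = oi$disapp
  rot[7] = i$disappo
  rot[8] = $disappoi
Sorted (with $ < everything):
  sorted[0] = $disappoi
  sorted[1] = appoi$dis
  sorted[2] = disappoi$
  sorted[3] = i$disappo
  sorted[4] = isappoi$d
  sorted[5] = oi$disapp
  sorted[6] = poi$disap
  sorted[7] = ppoi$disa
  sorted[8] = sappoi$di
sorted[3] = i$disappo

Answer: i$disappo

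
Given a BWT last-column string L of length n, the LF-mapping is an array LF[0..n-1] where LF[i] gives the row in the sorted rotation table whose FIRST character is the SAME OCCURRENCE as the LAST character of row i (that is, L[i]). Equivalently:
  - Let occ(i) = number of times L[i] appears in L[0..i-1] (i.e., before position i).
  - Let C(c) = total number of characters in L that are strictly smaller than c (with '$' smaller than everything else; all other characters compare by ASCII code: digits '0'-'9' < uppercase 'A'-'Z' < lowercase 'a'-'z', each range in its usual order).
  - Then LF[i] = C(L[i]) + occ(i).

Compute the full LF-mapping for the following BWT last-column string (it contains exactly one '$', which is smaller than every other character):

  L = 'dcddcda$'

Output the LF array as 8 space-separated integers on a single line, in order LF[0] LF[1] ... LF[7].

Char counts: '$':1, 'a':1, 'c':2, 'd':4
C (first-col start): C('$')=0, C('a')=1, C('c')=2, C('d')=4
L[0]='d': occ=0, LF[0]=C('d')+0=4+0=4
L[1]='c': occ=0, LF[1]=C('c')+0=2+0=2
L[2]='d': occ=1, LF[2]=C('d')+1=4+1=5
L[3]='d': occ=2, LF[3]=C('d')+2=4+2=6
L[4]='c': occ=1, LF[4]=C('c')+1=2+1=3
L[5]='d': occ=3, LF[5]=C('d')+3=4+3=7
L[6]='a': occ=0, LF[6]=C('a')+0=1+0=1
L[7]='$': occ=0, LF[7]=C('$')+0=0+0=0

Answer: 4 2 5 6 3 7 1 0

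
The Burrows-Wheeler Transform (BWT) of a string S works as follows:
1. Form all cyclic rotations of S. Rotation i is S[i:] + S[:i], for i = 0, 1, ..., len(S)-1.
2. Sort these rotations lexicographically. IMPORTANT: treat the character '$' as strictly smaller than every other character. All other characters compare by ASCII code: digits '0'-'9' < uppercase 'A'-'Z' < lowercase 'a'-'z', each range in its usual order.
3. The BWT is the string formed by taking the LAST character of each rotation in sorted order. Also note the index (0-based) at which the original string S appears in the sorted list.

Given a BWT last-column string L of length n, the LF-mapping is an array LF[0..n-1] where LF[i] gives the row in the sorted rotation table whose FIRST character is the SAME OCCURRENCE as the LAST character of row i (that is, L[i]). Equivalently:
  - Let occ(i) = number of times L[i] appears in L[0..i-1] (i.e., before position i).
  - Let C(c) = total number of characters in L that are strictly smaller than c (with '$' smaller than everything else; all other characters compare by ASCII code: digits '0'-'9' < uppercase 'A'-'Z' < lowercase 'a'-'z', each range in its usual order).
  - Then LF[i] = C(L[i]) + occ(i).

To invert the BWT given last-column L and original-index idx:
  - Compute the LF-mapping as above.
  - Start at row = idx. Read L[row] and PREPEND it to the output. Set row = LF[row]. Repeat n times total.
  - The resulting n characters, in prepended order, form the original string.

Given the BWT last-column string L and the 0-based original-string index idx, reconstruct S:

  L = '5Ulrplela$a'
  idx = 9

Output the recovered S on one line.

Answer: parallelU5$

Derivation:
LF mapping: 1 2 6 10 9 7 5 8 3 0 4
Walk LF starting at row 9, prepending L[row]:
  step 1: row=9, L[9]='$', prepend. Next row=LF[9]=0
  step 2: row=0, L[0]='5', prepend. Next row=LF[0]=1
  step 3: row=1, L[1]='U', prepend. Next row=LF[1]=2
  step 4: row=2, L[2]='l', prepend. Next row=LF[2]=6
  step 5: row=6, L[6]='e', prepend. Next row=LF[6]=5
  step 6: row=5, L[5]='l', prepend. Next row=LF[5]=7
  step 7: row=7, L[7]='l', prepend. Next row=LF[7]=8
  step 8: row=8, L[8]='a', prepend. Next row=LF[8]=3
  step 9: row=3, L[3]='r', prepend. Next row=LF[3]=10
  step 10: row=10, L[10]='a', prepend. Next row=LF[10]=4
  step 11: row=4, L[4]='p', prepend. Next row=LF[4]=9
Reversed output: parallelU5$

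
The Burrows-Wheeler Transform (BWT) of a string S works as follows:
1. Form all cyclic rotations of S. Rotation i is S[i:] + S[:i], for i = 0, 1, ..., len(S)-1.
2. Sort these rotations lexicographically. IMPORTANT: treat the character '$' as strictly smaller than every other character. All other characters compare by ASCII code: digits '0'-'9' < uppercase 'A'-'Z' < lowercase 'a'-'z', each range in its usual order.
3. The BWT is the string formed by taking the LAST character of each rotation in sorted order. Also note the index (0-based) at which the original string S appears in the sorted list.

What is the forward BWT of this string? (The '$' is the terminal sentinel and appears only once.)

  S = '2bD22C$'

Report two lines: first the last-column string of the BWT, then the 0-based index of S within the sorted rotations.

Answer: CD2$2b2
3

Derivation:
All 7 rotations (rotation i = S[i:]+S[:i]):
  rot[0] = 2bD22C$
  rot[1] = bD22C$2
  rot[2] = D22C$2b
  rot[3] = 22C$2bD
  rot[4] = 2C$2bD2
  rot[5] = C$2bD22
  rot[6] = $2bD22C
Sorted (with $ < everything):
  sorted[0] = $2bD22C  (last char: 'C')
  sorted[1] = 22C$2bD  (last char: 'D')
  sorted[2] = 2C$2bD2  (last char: '2')
  sorted[3] = 2bD22C$  (last char: '$')
  sorted[4] = C$2bD22  (last char: '2')
  sorted[5] = D22C$2b  (last char: 'b')
  sorted[6] = bD22C$2  (last char: '2')
Last column: CD2$2b2
Original string S is at sorted index 3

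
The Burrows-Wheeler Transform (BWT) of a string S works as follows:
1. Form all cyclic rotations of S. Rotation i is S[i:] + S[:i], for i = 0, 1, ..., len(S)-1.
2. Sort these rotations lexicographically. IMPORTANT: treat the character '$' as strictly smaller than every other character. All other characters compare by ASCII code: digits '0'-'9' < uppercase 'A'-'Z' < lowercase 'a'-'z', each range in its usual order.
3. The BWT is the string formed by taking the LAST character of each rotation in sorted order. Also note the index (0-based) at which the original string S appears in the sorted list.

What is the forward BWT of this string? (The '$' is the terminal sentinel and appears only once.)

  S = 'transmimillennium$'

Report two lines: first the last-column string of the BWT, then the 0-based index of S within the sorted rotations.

Answer: mrlmmnliuisneatn$i
16

Derivation:
All 18 rotations (rotation i = S[i:]+S[:i]):
  rot[0] = transmimillennium$
  rot[1] = ransmimillennium$t
  rot[2] = ansmimillennium$tr
  rot[3] = nsmimillennium$tra
  rot[4] = smimillennium$tran
  rot[5] = mimillennium$trans
  rot[6] = imillennium$transm
  rot[7] = millennium$transmi
  rot[8] = illennium$transmim
  rot[9] = llennium$transmimi
  rot[10] = lennium$transmimil
  rot[11] = ennium$transmimill
  rot[12] = nnium$transmimille
  rot[13] = nium$transmimillen
  rot[14] = ium$transmimillenn
  rot[15] = um$transmimillenni
  rot[16] = m$transmimillenniu
  rot[17] = $transmimillennium
Sorted (with $ < everything):
  sorted[0] = $transmimillennium  (last char: 'm')
  sorted[1] = ansmimillennium$tr  (last char: 'r')
  sorted[2] = ennium$transmimill  (last char: 'l')
  sorted[3] = illennium$transmim  (last char: 'm')
  sorted[4] = imillennium$transm  (last char: 'm')
  sorted[5] = ium$transmimillenn  (last char: 'n')
  sorted[6] = lennium$transmimil  (last char: 'l')
  sorted[7] = llennium$transmimi  (last char: 'i')
  sorted[8] = m$transmimillenniu  (last char: 'u')
  sorted[9] = millennium$transmi  (last char: 'i')
  sorted[10] = mimillennium$trans  (last char: 's')
  sorted[11] = nium$transmimillen  (last char: 'n')
  sorted[12] = nnium$transmimille  (last char: 'e')
  sorted[13] = nsmimillennium$tra  (last char: 'a')
  sorted[14] = ransmimillennium$t  (last char: 't')
  sorted[15] = smimillennium$tran  (last char: 'n')
  sorted[16] = transmimillennium$  (last char: '$')
  sorted[17] = um$transmimillenni  (last char: 'i')
Last column: mrlmmnliuisneatn$i
Original string S is at sorted index 16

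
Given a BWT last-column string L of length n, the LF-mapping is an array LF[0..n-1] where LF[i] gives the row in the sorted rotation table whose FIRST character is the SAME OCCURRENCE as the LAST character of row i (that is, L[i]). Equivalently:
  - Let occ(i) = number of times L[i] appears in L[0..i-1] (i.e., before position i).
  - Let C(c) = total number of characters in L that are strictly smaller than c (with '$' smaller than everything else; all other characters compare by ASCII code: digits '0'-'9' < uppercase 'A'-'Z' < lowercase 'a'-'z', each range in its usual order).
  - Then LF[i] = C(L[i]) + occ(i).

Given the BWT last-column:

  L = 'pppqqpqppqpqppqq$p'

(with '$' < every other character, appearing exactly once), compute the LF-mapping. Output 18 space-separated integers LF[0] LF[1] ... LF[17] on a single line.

Answer: 1 2 3 11 12 4 13 5 6 14 7 15 8 9 16 17 0 10

Derivation:
Char counts: '$':1, 'p':10, 'q':7
C (first-col start): C('$')=0, C('p')=1, C('q')=11
L[0]='p': occ=0, LF[0]=C('p')+0=1+0=1
L[1]='p': occ=1, LF[1]=C('p')+1=1+1=2
L[2]='p': occ=2, LF[2]=C('p')+2=1+2=3
L[3]='q': occ=0, LF[3]=C('q')+0=11+0=11
L[4]='q': occ=1, LF[4]=C('q')+1=11+1=12
L[5]='p': occ=3, LF[5]=C('p')+3=1+3=4
L[6]='q': occ=2, LF[6]=C('q')+2=11+2=13
L[7]='p': occ=4, LF[7]=C('p')+4=1+4=5
L[8]='p': occ=5, LF[8]=C('p')+5=1+5=6
L[9]='q': occ=3, LF[9]=C('q')+3=11+3=14
L[10]='p': occ=6, LF[10]=C('p')+6=1+6=7
L[11]='q': occ=4, LF[11]=C('q')+4=11+4=15
L[12]='p': occ=7, LF[12]=C('p')+7=1+7=8
L[13]='p': occ=8, LF[13]=C('p')+8=1+8=9
L[14]='q': occ=5, LF[14]=C('q')+5=11+5=16
L[15]='q': occ=6, LF[15]=C('q')+6=11+6=17
L[16]='$': occ=0, LF[16]=C('$')+0=0+0=0
L[17]='p': occ=9, LF[17]=C('p')+9=1+9=10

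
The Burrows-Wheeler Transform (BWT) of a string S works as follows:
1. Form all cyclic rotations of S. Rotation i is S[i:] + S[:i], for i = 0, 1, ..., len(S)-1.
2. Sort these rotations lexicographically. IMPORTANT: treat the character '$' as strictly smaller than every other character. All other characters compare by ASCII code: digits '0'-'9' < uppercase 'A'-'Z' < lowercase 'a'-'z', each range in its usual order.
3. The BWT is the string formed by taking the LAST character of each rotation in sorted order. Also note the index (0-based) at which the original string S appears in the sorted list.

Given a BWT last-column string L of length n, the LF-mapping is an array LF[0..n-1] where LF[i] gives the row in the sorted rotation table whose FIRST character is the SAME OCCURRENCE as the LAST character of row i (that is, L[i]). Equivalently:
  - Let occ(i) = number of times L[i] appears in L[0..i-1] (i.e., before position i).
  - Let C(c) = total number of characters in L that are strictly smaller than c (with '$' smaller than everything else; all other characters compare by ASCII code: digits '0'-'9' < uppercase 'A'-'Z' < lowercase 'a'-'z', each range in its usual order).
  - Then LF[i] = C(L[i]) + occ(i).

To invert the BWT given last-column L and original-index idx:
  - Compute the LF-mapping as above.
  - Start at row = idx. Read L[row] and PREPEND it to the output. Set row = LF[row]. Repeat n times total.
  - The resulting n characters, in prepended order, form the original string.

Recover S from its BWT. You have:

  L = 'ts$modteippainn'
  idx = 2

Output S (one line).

LF mapping: 13 12 0 6 9 2 14 3 4 10 11 1 5 7 8
Walk LF starting at row 2, prepending L[row]:
  step 1: row=2, L[2]='$', prepend. Next row=LF[2]=0
  step 2: row=0, L[0]='t', prepend. Next row=LF[0]=13
  step 3: row=13, L[13]='n', prepend. Next row=LF[13]=7
  step 4: row=7, L[7]='e', prepend. Next row=LF[7]=3
  step 5: row=3, L[3]='m', prepend. Next row=LF[3]=6
  step 6: row=6, L[6]='t', prepend. Next row=LF[6]=14
  step 7: row=14, L[14]='n', prepend. Next row=LF[14]=8
  step 8: row=8, L[8]='i', prepend. Next row=LF[8]=4
  step 9: row=4, L[4]='o', prepend. Next row=LF[4]=9
  step 10: row=9, L[9]='p', prepend. Next row=LF[9]=10
  step 11: row=10, L[10]='p', prepend. Next row=LF[10]=11
  step 12: row=11, L[11]='a', prepend. Next row=LF[11]=1
  step 13: row=1, L[1]='s', prepend. Next row=LF[1]=12
  step 14: row=12, L[12]='i', prepend. Next row=LF[12]=5
  step 15: row=5, L[5]='d', prepend. Next row=LF[5]=2
Reversed output: disappointment$

Answer: disappointment$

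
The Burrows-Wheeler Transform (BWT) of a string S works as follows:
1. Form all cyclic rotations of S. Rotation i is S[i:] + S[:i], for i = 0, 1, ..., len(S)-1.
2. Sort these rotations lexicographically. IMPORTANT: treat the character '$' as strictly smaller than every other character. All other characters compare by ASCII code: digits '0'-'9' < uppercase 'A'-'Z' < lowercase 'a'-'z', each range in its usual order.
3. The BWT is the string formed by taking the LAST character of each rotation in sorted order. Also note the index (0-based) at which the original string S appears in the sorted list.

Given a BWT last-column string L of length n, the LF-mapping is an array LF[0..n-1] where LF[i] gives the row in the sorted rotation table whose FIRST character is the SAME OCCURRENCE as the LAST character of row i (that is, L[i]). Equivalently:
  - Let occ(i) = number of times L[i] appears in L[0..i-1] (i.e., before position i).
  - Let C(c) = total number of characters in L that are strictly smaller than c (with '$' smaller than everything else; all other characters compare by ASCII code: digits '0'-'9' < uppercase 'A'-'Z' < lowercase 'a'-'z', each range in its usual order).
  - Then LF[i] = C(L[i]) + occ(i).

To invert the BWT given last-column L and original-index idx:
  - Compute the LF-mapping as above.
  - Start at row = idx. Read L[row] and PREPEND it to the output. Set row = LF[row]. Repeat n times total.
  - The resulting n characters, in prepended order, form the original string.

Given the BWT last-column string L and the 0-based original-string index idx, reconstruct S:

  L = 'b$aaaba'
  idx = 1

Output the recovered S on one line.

Answer: aaaabb$

Derivation:
LF mapping: 5 0 1 2 3 6 4
Walk LF starting at row 1, prepending L[row]:
  step 1: row=1, L[1]='$', prepend. Next row=LF[1]=0
  step 2: row=0, L[0]='b', prepend. Next row=LF[0]=5
  step 3: row=5, L[5]='b', prepend. Next row=LF[5]=6
  step 4: row=6, L[6]='a', prepend. Next row=LF[6]=4
  step 5: row=4, L[4]='a', prepend. Next row=LF[4]=3
  step 6: row=3, L[3]='a', prepend. Next row=LF[3]=2
  step 7: row=2, L[2]='a', prepend. Next row=LF[2]=1
Reversed output: aaaabb$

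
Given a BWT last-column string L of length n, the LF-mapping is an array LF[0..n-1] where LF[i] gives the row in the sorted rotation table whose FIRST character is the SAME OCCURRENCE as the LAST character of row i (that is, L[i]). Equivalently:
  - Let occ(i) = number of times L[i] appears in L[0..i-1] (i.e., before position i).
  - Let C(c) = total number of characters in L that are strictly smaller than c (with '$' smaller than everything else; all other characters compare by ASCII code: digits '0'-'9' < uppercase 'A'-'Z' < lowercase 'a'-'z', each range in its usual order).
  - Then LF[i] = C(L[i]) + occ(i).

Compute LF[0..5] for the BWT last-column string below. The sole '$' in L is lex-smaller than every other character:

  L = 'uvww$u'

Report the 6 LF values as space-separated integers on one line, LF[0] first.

Answer: 1 3 4 5 0 2

Derivation:
Char counts: '$':1, 'u':2, 'v':1, 'w':2
C (first-col start): C('$')=0, C('u')=1, C('v')=3, C('w')=4
L[0]='u': occ=0, LF[0]=C('u')+0=1+0=1
L[1]='v': occ=0, LF[1]=C('v')+0=3+0=3
L[2]='w': occ=0, LF[2]=C('w')+0=4+0=4
L[3]='w': occ=1, LF[3]=C('w')+1=4+1=5
L[4]='$': occ=0, LF[4]=C('$')+0=0+0=0
L[5]='u': occ=1, LF[5]=C('u')+1=1+1=2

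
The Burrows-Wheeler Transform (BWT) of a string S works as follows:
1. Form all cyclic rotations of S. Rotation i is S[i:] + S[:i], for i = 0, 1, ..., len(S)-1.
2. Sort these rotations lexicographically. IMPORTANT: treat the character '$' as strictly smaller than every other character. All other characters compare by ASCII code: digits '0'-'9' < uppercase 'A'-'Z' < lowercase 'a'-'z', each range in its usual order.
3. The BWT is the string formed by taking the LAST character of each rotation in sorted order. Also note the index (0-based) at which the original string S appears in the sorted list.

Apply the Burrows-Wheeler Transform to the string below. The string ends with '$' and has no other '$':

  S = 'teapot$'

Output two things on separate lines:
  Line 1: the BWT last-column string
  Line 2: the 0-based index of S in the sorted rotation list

Answer: tetpao$
6

Derivation:
All 7 rotations (rotation i = S[i:]+S[:i]):
  rot[0] = teapot$
  rot[1] = eapot$t
  rot[2] = apot$te
  rot[3] = pot$tea
  rot[4] = ot$teap
  rot[5] = t$teapo
  rot[6] = $teapot
Sorted (with $ < everything):
  sorted[0] = $teapot  (last char: 't')
  sorted[1] = apot$te  (last char: 'e')
  sorted[2] = eapot$t  (last char: 't')
  sorted[3] = ot$teap  (last char: 'p')
  sorted[4] = pot$tea  (last char: 'a')
  sorted[5] = t$teapo  (last char: 'o')
  sorted[6] = teapot$  (last char: '$')
Last column: tetpao$
Original string S is at sorted index 6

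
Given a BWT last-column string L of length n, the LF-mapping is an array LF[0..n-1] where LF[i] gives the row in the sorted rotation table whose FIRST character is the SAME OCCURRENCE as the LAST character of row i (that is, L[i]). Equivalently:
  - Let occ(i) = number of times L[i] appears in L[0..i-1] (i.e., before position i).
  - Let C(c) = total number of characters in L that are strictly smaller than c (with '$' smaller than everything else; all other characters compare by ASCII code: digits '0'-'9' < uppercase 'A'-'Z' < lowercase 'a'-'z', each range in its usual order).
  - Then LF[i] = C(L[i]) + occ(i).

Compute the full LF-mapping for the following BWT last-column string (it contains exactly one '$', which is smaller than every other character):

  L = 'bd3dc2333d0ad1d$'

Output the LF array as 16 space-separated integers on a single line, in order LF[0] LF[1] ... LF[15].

Answer: 9 11 4 12 10 3 5 6 7 13 1 8 14 2 15 0

Derivation:
Char counts: '$':1, '0':1, '1':1, '2':1, '3':4, 'a':1, 'b':1, 'c':1, 'd':5
C (first-col start): C('$')=0, C('0')=1, C('1')=2, C('2')=3, C('3')=4, C('a')=8, C('b')=9, C('c')=10, C('d')=11
L[0]='b': occ=0, LF[0]=C('b')+0=9+0=9
L[1]='d': occ=0, LF[1]=C('d')+0=11+0=11
L[2]='3': occ=0, LF[2]=C('3')+0=4+0=4
L[3]='d': occ=1, LF[3]=C('d')+1=11+1=12
L[4]='c': occ=0, LF[4]=C('c')+0=10+0=10
L[5]='2': occ=0, LF[5]=C('2')+0=3+0=3
L[6]='3': occ=1, LF[6]=C('3')+1=4+1=5
L[7]='3': occ=2, LF[7]=C('3')+2=4+2=6
L[8]='3': occ=3, LF[8]=C('3')+3=4+3=7
L[9]='d': occ=2, LF[9]=C('d')+2=11+2=13
L[10]='0': occ=0, LF[10]=C('0')+0=1+0=1
L[11]='a': occ=0, LF[11]=C('a')+0=8+0=8
L[12]='d': occ=3, LF[12]=C('d')+3=11+3=14
L[13]='1': occ=0, LF[13]=C('1')+0=2+0=2
L[14]='d': occ=4, LF[14]=C('d')+4=11+4=15
L[15]='$': occ=0, LF[15]=C('$')+0=0+0=0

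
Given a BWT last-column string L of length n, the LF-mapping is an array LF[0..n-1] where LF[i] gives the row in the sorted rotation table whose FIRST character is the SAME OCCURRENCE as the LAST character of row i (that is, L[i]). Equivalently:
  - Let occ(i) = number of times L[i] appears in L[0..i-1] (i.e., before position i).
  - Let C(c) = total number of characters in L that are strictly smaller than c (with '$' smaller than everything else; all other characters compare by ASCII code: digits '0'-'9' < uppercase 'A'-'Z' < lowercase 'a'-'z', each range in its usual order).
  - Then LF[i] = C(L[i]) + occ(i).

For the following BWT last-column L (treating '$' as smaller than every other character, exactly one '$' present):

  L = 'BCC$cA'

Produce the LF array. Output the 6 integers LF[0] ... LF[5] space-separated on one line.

Char counts: '$':1, 'A':1, 'B':1, 'C':2, 'c':1
C (first-col start): C('$')=0, C('A')=1, C('B')=2, C('C')=3, C('c')=5
L[0]='B': occ=0, LF[0]=C('B')+0=2+0=2
L[1]='C': occ=0, LF[1]=C('C')+0=3+0=3
L[2]='C': occ=1, LF[2]=C('C')+1=3+1=4
L[3]='$': occ=0, LF[3]=C('$')+0=0+0=0
L[4]='c': occ=0, LF[4]=C('c')+0=5+0=5
L[5]='A': occ=0, LF[5]=C('A')+0=1+0=1

Answer: 2 3 4 0 5 1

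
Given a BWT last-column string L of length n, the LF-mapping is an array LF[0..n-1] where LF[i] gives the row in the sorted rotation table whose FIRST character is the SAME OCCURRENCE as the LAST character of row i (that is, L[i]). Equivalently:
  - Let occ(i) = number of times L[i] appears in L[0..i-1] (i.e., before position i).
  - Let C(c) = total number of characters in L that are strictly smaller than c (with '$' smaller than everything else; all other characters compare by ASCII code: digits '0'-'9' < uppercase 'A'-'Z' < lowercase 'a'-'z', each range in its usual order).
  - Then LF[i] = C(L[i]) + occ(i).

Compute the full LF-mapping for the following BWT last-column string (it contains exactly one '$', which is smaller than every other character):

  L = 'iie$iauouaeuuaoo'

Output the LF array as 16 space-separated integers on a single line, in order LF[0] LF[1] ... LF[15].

Char counts: '$':1, 'a':3, 'e':2, 'i':3, 'o':3, 'u':4
C (first-col start): C('$')=0, C('a')=1, C('e')=4, C('i')=6, C('o')=9, C('u')=12
L[0]='i': occ=0, LF[0]=C('i')+0=6+0=6
L[1]='i': occ=1, LF[1]=C('i')+1=6+1=7
L[2]='e': occ=0, LF[2]=C('e')+0=4+0=4
L[3]='$': occ=0, LF[3]=C('$')+0=0+0=0
L[4]='i': occ=2, LF[4]=C('i')+2=6+2=8
L[5]='a': occ=0, LF[5]=C('a')+0=1+0=1
L[6]='u': occ=0, LF[6]=C('u')+0=12+0=12
L[7]='o': occ=0, LF[7]=C('o')+0=9+0=9
L[8]='u': occ=1, LF[8]=C('u')+1=12+1=13
L[9]='a': occ=1, LF[9]=C('a')+1=1+1=2
L[10]='e': occ=1, LF[10]=C('e')+1=4+1=5
L[11]='u': occ=2, LF[11]=C('u')+2=12+2=14
L[12]='u': occ=3, LF[12]=C('u')+3=12+3=15
L[13]='a': occ=2, LF[13]=C('a')+2=1+2=3
L[14]='o': occ=1, LF[14]=C('o')+1=9+1=10
L[15]='o': occ=2, LF[15]=C('o')+2=9+2=11

Answer: 6 7 4 0 8 1 12 9 13 2 5 14 15 3 10 11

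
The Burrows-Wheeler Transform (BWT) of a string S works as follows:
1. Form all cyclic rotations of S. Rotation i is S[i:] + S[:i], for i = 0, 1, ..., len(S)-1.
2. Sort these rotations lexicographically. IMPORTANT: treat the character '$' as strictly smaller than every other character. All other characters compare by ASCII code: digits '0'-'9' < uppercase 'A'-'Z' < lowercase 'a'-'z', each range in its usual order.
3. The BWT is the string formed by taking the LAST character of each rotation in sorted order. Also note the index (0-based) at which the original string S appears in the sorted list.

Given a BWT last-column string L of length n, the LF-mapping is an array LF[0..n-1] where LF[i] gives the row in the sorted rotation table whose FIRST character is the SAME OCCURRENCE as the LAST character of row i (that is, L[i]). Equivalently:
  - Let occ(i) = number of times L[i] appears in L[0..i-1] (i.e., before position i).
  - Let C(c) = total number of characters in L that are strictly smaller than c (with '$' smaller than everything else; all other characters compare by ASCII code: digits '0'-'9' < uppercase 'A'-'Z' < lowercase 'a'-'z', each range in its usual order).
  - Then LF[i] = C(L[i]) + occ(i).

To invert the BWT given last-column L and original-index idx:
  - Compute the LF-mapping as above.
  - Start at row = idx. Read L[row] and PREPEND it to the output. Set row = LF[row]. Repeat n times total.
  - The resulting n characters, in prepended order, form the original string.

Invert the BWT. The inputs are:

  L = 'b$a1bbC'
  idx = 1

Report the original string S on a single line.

Answer: 1aCbbb$

Derivation:
LF mapping: 4 0 3 1 5 6 2
Walk LF starting at row 1, prepending L[row]:
  step 1: row=1, L[1]='$', prepend. Next row=LF[1]=0
  step 2: row=0, L[0]='b', prepend. Next row=LF[0]=4
  step 3: row=4, L[4]='b', prepend. Next row=LF[4]=5
  step 4: row=5, L[5]='b', prepend. Next row=LF[5]=6
  step 5: row=6, L[6]='C', prepend. Next row=LF[6]=2
  step 6: row=2, L[2]='a', prepend. Next row=LF[2]=3
  step 7: row=3, L[3]='1', prepend. Next row=LF[3]=1
Reversed output: 1aCbbb$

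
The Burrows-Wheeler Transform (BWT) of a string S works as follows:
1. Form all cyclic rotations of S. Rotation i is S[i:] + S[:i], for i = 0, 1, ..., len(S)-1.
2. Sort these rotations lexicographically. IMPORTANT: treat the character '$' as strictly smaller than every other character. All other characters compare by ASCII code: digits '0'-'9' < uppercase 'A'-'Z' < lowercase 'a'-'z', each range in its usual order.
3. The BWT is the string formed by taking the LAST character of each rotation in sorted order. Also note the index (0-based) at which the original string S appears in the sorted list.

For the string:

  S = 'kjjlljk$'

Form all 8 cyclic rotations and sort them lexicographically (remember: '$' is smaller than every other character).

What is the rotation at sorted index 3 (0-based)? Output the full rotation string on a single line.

Answer: jlljk$kj

Derivation:
All 8 rotations (rotation i = S[i:]+S[:i]):
  rot[0] = kjjlljk$
  rot[1] = jjlljk$k
  rot[2] = jlljk$kj
  rot[3] = lljk$kjj
  rot[4] = ljk$kjjl
  rot[5] = jk$kjjll
  rot[6] = k$kjjllj
  rot[7] = $kjjlljk
Sorted (with $ < everything):
  sorted[0] = $kjjlljk
  sorted[1] = jjlljk$k
  sorted[2] = jk$kjjll
  sorted[3] = jlljk$kj
  sorted[4] = k$kjjllj
  sorted[5] = kjjlljk$
  sorted[6] = ljk$kjjl
  sorted[7] = lljk$kjj
sorted[3] = jlljk$kj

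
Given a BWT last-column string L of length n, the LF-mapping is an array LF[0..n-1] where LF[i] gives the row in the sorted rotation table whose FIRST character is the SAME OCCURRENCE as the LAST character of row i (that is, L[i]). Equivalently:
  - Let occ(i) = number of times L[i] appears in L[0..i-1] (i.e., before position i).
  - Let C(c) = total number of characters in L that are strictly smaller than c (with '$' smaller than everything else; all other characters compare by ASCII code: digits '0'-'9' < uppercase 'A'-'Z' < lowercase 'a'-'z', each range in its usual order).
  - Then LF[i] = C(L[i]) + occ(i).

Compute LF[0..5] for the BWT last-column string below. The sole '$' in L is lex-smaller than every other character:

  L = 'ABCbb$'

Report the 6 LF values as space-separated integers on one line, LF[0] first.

Answer: 1 2 3 4 5 0

Derivation:
Char counts: '$':1, 'A':1, 'B':1, 'C':1, 'b':2
C (first-col start): C('$')=0, C('A')=1, C('B')=2, C('C')=3, C('b')=4
L[0]='A': occ=0, LF[0]=C('A')+0=1+0=1
L[1]='B': occ=0, LF[1]=C('B')+0=2+0=2
L[2]='C': occ=0, LF[2]=C('C')+0=3+0=3
L[3]='b': occ=0, LF[3]=C('b')+0=4+0=4
L[4]='b': occ=1, LF[4]=C('b')+1=4+1=5
L[5]='$': occ=0, LF[5]=C('$')+0=0+0=0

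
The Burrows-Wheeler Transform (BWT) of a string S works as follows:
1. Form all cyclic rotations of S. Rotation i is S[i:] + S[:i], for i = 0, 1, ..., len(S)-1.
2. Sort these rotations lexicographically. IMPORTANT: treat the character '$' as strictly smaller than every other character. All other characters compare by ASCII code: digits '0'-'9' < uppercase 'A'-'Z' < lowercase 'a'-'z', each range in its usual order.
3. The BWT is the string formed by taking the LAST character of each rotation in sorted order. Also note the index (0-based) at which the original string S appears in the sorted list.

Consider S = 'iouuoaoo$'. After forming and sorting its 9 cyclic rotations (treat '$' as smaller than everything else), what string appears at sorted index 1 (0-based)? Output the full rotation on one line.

All 9 rotations (rotation i = S[i:]+S[:i]):
  rot[0] = iouuoaoo$
  rot[1] = ouuoaoo$i
  rot[2] = uuoaoo$io
  rot[3] = uoaoo$iou
  rot[4] = oaoo$iouu
  rot[5] = aoo$iouuo
  rot[6] = oo$iouuoa
  rot[7] = o$iouuoao
  rot[8] = $iouuoaoo
Sorted (with $ < everything):
  sorted[0] = $iouuoaoo
  sorted[1] = aoo$iouuo
  sorted[2] = iouuoaoo$
  sorted[3] = o$iouuoao
  sorted[4] = oaoo$iouu
  sorted[5] = oo$iouuoa
  sorted[6] = ouuoaoo$i
  sorted[7] = uoaoo$iou
  sorted[8] = uuoaoo$io
sorted[1] = aoo$iouuo

Answer: aoo$iouuo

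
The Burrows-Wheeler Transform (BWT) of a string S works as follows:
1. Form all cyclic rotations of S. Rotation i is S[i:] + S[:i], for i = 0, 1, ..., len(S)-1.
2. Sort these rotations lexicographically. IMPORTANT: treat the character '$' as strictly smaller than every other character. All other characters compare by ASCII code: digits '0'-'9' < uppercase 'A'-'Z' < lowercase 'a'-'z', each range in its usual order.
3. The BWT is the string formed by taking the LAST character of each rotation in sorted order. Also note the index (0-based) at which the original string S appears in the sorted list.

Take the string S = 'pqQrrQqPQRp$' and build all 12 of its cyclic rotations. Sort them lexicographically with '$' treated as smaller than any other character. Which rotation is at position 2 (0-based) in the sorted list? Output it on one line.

Answer: QRp$pqQrrQqP

Derivation:
All 12 rotations (rotation i = S[i:]+S[:i]):
  rot[0] = pqQrrQqPQRp$
  rot[1] = qQrrQqPQRp$p
  rot[2] = QrrQqPQRp$pq
  rot[3] = rrQqPQRp$pqQ
  rot[4] = rQqPQRp$pqQr
  rot[5] = QqPQRp$pqQrr
  rot[6] = qPQRp$pqQrrQ
  rot[7] = PQRp$pqQrrQq
  rot[8] = QRp$pqQrrQqP
  rot[9] = Rp$pqQrrQqPQ
  rot[10] = p$pqQrrQqPQR
  rot[11] = $pqQrrQqPQRp
Sorted (with $ < everything):
  sorted[0] = $pqQrrQqPQRp
  sorted[1] = PQRp$pqQrrQq
  sorted[2] = QRp$pqQrrQqP
  sorted[3] = QqPQRp$pqQrr
  sorted[4] = QrrQqPQRp$pq
  sorted[5] = Rp$pqQrrQqPQ
  sorted[6] = p$pqQrrQqPQR
  sorted[7] = pqQrrQqPQRp$
  sorted[8] = qPQRp$pqQrrQ
  sorted[9] = qQrrQqPQRp$p
  sorted[10] = rQqPQRp$pqQr
  sorted[11] = rrQqPQRp$pqQ
sorted[2] = QRp$pqQrrQqP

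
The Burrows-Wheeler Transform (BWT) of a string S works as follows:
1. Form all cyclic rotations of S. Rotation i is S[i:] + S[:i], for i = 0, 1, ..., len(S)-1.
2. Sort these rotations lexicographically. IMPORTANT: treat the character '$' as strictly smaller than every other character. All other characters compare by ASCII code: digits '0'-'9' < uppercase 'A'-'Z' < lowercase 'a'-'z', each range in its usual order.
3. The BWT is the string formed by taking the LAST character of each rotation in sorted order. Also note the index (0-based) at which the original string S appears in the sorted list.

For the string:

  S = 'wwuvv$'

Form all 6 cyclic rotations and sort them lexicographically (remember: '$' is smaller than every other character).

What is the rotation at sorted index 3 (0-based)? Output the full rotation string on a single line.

Answer: vv$wwu

Derivation:
All 6 rotations (rotation i = S[i:]+S[:i]):
  rot[0] = wwuvv$
  rot[1] = wuvv$w
  rot[2] = uvv$ww
  rot[3] = vv$wwu
  rot[4] = v$wwuv
  rot[5] = $wwuvv
Sorted (with $ < everything):
  sorted[0] = $wwuvv
  sorted[1] = uvv$ww
  sorted[2] = v$wwuv
  sorted[3] = vv$wwu
  sorted[4] = wuvv$w
  sorted[5] = wwuvv$
sorted[3] = vv$wwu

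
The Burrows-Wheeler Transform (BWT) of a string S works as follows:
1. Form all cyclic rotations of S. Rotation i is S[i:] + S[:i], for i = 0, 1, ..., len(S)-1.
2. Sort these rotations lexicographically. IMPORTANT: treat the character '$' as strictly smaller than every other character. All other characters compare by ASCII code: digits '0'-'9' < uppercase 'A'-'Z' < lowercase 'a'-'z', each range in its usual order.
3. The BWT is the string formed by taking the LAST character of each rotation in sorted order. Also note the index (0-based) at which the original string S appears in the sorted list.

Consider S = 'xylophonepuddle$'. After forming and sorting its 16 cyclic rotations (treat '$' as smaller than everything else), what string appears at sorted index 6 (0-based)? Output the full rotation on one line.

All 16 rotations (rotation i = S[i:]+S[:i]):
  rot[0] = xylophonepuddle$
  rot[1] = ylophonepuddle$x
  rot[2] = lophonepuddle$xy
  rot[3] = ophonepuddle$xyl
  rot[4] = phonepuddle$xylo
  rot[5] = honepuddle$xylop
  rot[6] = onepuddle$xyloph
  rot[7] = nepuddle$xylopho
  rot[8] = epuddle$xylophon
  rot[9] = puddle$xylophone
  rot[10] = uddle$xylophonep
  rot[11] = ddle$xylophonepu
  rot[12] = dle$xylophonepud
  rot[13] = le$xylophonepudd
  rot[14] = e$xylophonepuddl
  rot[15] = $xylophonepuddle
Sorted (with $ < everything):
  sorted[0] = $xylophonepuddle
  sorted[1] = ddle$xylophonepu
  sorted[2] = dle$xylophonepud
  sorted[3] = e$xylophonepuddl
  sorted[4] = epuddle$xylophon
  sorted[5] = honepuddle$xylop
  sorted[6] = le$xylophonepudd
  sorted[7] = lophonepuddle$xy
  sorted[8] = nepuddle$xylopho
  sorted[9] = onepuddle$xyloph
  sorted[10] = ophonepuddle$xyl
  sorted[11] = phonepuddle$xylo
  sorted[12] = puddle$xylophone
  sorted[13] = uddle$xylophonep
  sorted[14] = xylophonepuddle$
  sorted[15] = ylophonepuddle$x
sorted[6] = le$xylophonepudd

Answer: le$xylophonepudd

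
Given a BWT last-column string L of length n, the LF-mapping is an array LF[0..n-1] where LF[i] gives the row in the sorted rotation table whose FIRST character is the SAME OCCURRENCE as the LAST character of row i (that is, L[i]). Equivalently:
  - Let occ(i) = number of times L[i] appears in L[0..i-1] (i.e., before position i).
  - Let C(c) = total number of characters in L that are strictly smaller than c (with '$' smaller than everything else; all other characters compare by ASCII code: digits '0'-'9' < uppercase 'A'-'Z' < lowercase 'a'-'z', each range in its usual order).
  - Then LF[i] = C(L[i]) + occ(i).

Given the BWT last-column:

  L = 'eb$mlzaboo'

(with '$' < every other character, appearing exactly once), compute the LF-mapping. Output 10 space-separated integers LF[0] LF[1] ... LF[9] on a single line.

Char counts: '$':1, 'a':1, 'b':2, 'e':1, 'l':1, 'm':1, 'o':2, 'z':1
C (first-col start): C('$')=0, C('a')=1, C('b')=2, C('e')=4, C('l')=5, C('m')=6, C('o')=7, C('z')=9
L[0]='e': occ=0, LF[0]=C('e')+0=4+0=4
L[1]='b': occ=0, LF[1]=C('b')+0=2+0=2
L[2]='$': occ=0, LF[2]=C('$')+0=0+0=0
L[3]='m': occ=0, LF[3]=C('m')+0=6+0=6
L[4]='l': occ=0, LF[4]=C('l')+0=5+0=5
L[5]='z': occ=0, LF[5]=C('z')+0=9+0=9
L[6]='a': occ=0, LF[6]=C('a')+0=1+0=1
L[7]='b': occ=1, LF[7]=C('b')+1=2+1=3
L[8]='o': occ=0, LF[8]=C('o')+0=7+0=7
L[9]='o': occ=1, LF[9]=C('o')+1=7+1=8

Answer: 4 2 0 6 5 9 1 3 7 8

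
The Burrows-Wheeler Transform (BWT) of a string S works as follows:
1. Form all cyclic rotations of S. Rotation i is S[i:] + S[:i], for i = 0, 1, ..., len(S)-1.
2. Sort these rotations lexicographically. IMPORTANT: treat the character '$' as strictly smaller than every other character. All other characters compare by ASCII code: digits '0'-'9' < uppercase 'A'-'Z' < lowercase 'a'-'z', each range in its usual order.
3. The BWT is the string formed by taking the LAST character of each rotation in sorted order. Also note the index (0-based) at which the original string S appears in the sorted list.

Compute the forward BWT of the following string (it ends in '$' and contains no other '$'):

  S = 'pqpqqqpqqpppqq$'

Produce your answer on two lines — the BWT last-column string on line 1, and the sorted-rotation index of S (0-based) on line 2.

All 15 rotations (rotation i = S[i:]+S[:i]):
  rot[0] = pqpqqqpqqpppqq$
  rot[1] = qpqqqpqqpppqq$p
  rot[2] = pqqqpqqpppqq$pq
  rot[3] = qqqpqqpppqq$pqp
  rot[4] = qqpqqpppqq$pqpq
  rot[5] = qpqqpppqq$pqpqq
  rot[6] = pqqpppqq$pqpqqq
  rot[7] = qqpppqq$pqpqqqp
  rot[8] = qpppqq$pqpqqqpq
  rot[9] = pppqq$pqpqqqpqq
  rot[10] = ppqq$pqpqqqpqqp
  rot[11] = pqq$pqpqqqpqqpp
  rot[12] = qq$pqpqqqpqqppp
  rot[13] = q$pqpqqqpqqpppq
  rot[14] = $pqpqqqpqqpppqq
Sorted (with $ < everything):
  sorted[0] = $pqpqqqpqqpppqq  (last char: 'q')
  sorted[1] = pppqq$pqpqqqpqq  (last char: 'q')
  sorted[2] = ppqq$pqpqqqpqqp  (last char: 'p')
  sorted[3] = pqpqqqpqqpppqq$  (last char: '$')
  sorted[4] = pqq$pqpqqqpqqpp  (last char: 'p')
  sorted[5] = pqqpppqq$pqpqqq  (last char: 'q')
  sorted[6] = pqqqpqqpppqq$pq  (last char: 'q')
  sorted[7] = q$pqpqqqpqqpppq  (last char: 'q')
  sorted[8] = qpppqq$pqpqqqpq  (last char: 'q')
  sorted[9] = qpqqpppqq$pqpqq  (last char: 'q')
  sorted[10] = qpqqqpqqpppqq$p  (last char: 'p')
  sorted[11] = qq$pqpqqqpqqppp  (last char: 'p')
  sorted[12] = qqpppqq$pqpqqqp  (last char: 'p')
  sorted[13] = qqpqqpppqq$pqpq  (last char: 'q')
  sorted[14] = qqqpqqpppqq$pqp  (last char: 'p')
Last column: qqp$pqqqqqpppqp
Original string S is at sorted index 3

Answer: qqp$pqqqqqpppqp
3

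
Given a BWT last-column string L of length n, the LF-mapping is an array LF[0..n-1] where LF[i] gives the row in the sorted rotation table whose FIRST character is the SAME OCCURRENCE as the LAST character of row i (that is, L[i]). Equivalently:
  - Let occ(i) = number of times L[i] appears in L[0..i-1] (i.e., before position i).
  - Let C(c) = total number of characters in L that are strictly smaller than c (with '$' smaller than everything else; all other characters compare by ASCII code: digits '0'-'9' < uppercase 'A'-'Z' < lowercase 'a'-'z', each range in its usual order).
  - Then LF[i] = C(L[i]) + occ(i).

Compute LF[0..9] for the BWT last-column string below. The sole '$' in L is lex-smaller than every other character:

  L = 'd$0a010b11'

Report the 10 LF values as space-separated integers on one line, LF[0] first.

Answer: 9 0 1 7 2 4 3 8 5 6

Derivation:
Char counts: '$':1, '0':3, '1':3, 'a':1, 'b':1, 'd':1
C (first-col start): C('$')=0, C('0')=1, C('1')=4, C('a')=7, C('b')=8, C('d')=9
L[0]='d': occ=0, LF[0]=C('d')+0=9+0=9
L[1]='$': occ=0, LF[1]=C('$')+0=0+0=0
L[2]='0': occ=0, LF[2]=C('0')+0=1+0=1
L[3]='a': occ=0, LF[3]=C('a')+0=7+0=7
L[4]='0': occ=1, LF[4]=C('0')+1=1+1=2
L[5]='1': occ=0, LF[5]=C('1')+0=4+0=4
L[6]='0': occ=2, LF[6]=C('0')+2=1+2=3
L[7]='b': occ=0, LF[7]=C('b')+0=8+0=8
L[8]='1': occ=1, LF[8]=C('1')+1=4+1=5
L[9]='1': occ=2, LF[9]=C('1')+2=4+2=6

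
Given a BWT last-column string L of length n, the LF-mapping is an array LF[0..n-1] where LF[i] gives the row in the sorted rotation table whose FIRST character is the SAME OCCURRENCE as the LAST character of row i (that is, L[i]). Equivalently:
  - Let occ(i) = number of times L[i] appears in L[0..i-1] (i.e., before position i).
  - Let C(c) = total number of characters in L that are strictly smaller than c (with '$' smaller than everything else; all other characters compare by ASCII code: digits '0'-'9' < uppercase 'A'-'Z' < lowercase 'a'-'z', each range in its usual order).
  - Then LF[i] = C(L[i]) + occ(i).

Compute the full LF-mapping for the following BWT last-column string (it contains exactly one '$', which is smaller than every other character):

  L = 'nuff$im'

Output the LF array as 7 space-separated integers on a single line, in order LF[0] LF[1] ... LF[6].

Char counts: '$':1, 'f':2, 'i':1, 'm':1, 'n':1, 'u':1
C (first-col start): C('$')=0, C('f')=1, C('i')=3, C('m')=4, C('n')=5, C('u')=6
L[0]='n': occ=0, LF[0]=C('n')+0=5+0=5
L[1]='u': occ=0, LF[1]=C('u')+0=6+0=6
L[2]='f': occ=0, LF[2]=C('f')+0=1+0=1
L[3]='f': occ=1, LF[3]=C('f')+1=1+1=2
L[4]='$': occ=0, LF[4]=C('$')+0=0+0=0
L[5]='i': occ=0, LF[5]=C('i')+0=3+0=3
L[6]='m': occ=0, LF[6]=C('m')+0=4+0=4

Answer: 5 6 1 2 0 3 4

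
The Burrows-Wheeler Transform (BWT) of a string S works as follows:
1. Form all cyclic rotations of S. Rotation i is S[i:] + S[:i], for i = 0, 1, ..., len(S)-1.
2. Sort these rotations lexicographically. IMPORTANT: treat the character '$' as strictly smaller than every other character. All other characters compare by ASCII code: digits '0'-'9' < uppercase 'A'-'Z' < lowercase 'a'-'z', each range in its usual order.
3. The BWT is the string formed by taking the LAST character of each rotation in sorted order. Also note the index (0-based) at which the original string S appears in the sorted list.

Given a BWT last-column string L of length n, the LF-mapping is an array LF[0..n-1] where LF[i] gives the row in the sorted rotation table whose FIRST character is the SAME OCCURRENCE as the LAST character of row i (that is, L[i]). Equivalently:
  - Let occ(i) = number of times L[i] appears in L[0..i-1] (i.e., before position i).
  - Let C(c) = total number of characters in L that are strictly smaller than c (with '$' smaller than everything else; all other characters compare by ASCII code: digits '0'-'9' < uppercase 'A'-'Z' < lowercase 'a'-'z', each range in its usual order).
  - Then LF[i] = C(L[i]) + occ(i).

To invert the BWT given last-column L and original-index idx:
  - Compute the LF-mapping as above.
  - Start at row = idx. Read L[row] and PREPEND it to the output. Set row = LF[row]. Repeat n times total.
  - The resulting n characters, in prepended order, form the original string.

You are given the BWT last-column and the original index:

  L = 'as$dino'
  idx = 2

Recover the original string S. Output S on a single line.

Answer: dinosa$

Derivation:
LF mapping: 1 6 0 2 3 4 5
Walk LF starting at row 2, prepending L[row]:
  step 1: row=2, L[2]='$', prepend. Next row=LF[2]=0
  step 2: row=0, L[0]='a', prepend. Next row=LF[0]=1
  step 3: row=1, L[1]='s', prepend. Next row=LF[1]=6
  step 4: row=6, L[6]='o', prepend. Next row=LF[6]=5
  step 5: row=5, L[5]='n', prepend. Next row=LF[5]=4
  step 6: row=4, L[4]='i', prepend. Next row=LF[4]=3
  step 7: row=3, L[3]='d', prepend. Next row=LF[3]=2
Reversed output: dinosa$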